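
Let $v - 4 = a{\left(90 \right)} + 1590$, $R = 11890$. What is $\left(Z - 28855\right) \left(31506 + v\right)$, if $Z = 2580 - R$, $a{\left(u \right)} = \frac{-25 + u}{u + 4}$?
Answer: $- \frac{118749061725}{94} \approx -1.2633 \cdot 10^{9}$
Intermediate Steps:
$a{\left(u \right)} = \frac{-25 + u}{4 + u}$
$v = \frac{149901}{94}$ ($v = 4 + \left(\frac{-25 + 90}{4 + 90} + 1590\right) = 4 + \left(\frac{1}{94} \cdot 65 + 1590\right) = 4 + \left(\frac{65}{94} + 1590\right) = 4 + \frac{149525}{94} = \frac{149901}{94} \approx 1594.7$)
$Z = -9310$ ($Z = 2580 - 11890 = -9310$)
$\left(Z - 28855\right) \left(31506 + v\right) = \left(-9310 - 28855\right) \left(31506 + \frac{149901}{94}\right) = \left(-38165\right) \frac{3111465}{94} = - \frac{118749061725}{94}$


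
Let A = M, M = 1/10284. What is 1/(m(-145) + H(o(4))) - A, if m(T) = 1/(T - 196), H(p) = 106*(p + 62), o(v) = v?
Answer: 1121209/24533870340 ≈ 4.5700e-5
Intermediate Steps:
H(p) = 6572 + 106*p (H(p) = 106*(62 + p) = 6572 + 106*p)
m(T) = 1/(-196 + T)
M = 1/10284 ≈ 9.7238e-5
A = 1/10284 ≈ 9.7238e-5
1/(m(-145) + H(o(4))) - A = 1/(1/(-196 - 145) + (6572 + 106*4)) - 1*1/10284 = 1/(1/(-341) + (6572 + 424)) - 1/10284 = 1/(-1/341 + 6996) - 1/10284 = 1/(2385635/341) - 1/10284 = 341/2385635 - 1/10284 = 1121209/24533870340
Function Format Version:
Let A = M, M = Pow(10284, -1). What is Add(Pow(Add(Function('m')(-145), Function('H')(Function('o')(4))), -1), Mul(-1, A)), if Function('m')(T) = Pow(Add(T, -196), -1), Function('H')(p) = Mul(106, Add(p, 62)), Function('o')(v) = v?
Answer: Rational(1121209, 24533870340) ≈ 4.5700e-5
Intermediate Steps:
Function('H')(p) = Add(6572, Mul(106, p)) (Function('H')(p) = Mul(106, Add(62, p)) = Add(6572, Mul(106, p)))
Function('m')(T) = Pow(Add(-196, T), -1)
M = Rational(1, 10284) ≈ 9.7238e-5
A = Rational(1, 10284) ≈ 9.7238e-5
Add(Pow(Add(Function('m')(-145), Function('H')(Function('o')(4))), -1), Mul(-1, A)) = Add(Pow(Add(Pow(Add(-196, -145), -1), Add(6572, Mul(106, 4))), -1), Mul(-1, Rational(1, 10284))) = Add(Pow(Add(Pow(-341, -1), Add(6572, 424)), -1), Rational(-1, 10284)) = Add(Pow(Add(Rational(-1, 341), 6996), -1), Rational(-1, 10284)) = Add(Pow(Rational(2385635, 341), -1), Rational(-1, 10284)) = Add(Rational(341, 2385635), Rational(-1, 10284)) = Rational(1121209, 24533870340)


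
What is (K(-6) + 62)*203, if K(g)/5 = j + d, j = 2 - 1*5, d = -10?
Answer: -609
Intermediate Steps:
j = -3 (j = 2 - 5 = -3)
K(g) = -65 (K(g) = 5*(-3 - 10) = 5*(-13) = -65)
(K(-6) + 62)*203 = (-65 + 62)*203 = -3*203 = -609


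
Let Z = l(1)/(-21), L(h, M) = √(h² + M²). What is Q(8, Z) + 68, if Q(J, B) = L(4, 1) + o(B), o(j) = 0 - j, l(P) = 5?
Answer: 1433/21 + √17 ≈ 72.361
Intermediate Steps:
o(j) = -j
L(h, M) = √(M² + h²)
Z = -5/21 (Z = 5/(-21) = 5*(-1/21) = -5/21 ≈ -0.23810)
Q(J, B) = √17 - B (Q(J, B) = √(1² + 4²) - B = √(1 + 16) - B = √17 - B)
Q(8, Z) + 68 = (√17 - 1*(-5/21)) + 68 = (√17 + 5/21) + 68 = (5/21 + √17) + 68 = 1433/21 + √17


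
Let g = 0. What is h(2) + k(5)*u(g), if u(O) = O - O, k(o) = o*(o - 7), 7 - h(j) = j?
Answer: 5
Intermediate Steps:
h(j) = 7 - j
k(o) = o*(-7 + o)
u(O) = 0
h(2) + k(5)*u(g) = (7 - 1*2) + (5*(-7 + 5))*0 = (7 - 2) + (5*(-2))*0 = 5 - 10*0 = 5 + 0 = 5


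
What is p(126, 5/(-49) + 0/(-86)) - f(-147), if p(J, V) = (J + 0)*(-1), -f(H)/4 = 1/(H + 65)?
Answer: -5168/41 ≈ -126.05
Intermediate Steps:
f(H) = -4/(65 + H) (f(H) = -4/(H + 65) = -4/(65 + H))
p(J, V) = -J (p(J, V) = J*(-1) = -J)
p(126, 5/(-49) + 0/(-86)) - f(-147) = -1*126 - (-4)/(65 - 147) = -126 - (-4)/(-82) = -126 - (-4)*(-1)/82 = -126 - 1*2/41 = -126 - 2/41 = -5168/41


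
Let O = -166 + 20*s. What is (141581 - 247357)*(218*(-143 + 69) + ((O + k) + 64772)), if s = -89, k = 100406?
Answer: -15559649600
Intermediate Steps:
O = -1946 (O = -166 + 20*(-89) = -166 - 1780 = -1946)
(141581 - 247357)*(218*(-143 + 69) + ((O + k) + 64772)) = (141581 - 247357)*(218*(-143 + 69) + ((-1946 + 100406) + 64772)) = -105776*(218*(-74) + (98460 + 64772)) = -105776*(-16132 + 163232) = -105776*147100 = -15559649600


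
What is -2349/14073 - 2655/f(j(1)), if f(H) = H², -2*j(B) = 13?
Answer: -49950747/792779 ≈ -63.007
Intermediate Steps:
j(B) = -13/2 (j(B) = -½*13 = -13/2)
-2349/14073 - 2655/f(j(1)) = -2349/14073 - 2655/((-13/2)²) = -2349*1/14073 - 2655/169/4 = -783/4691 - 2655*4/169 = -783/4691 - 10620/169 = -49950747/792779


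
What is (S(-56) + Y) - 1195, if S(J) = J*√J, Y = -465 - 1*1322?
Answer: -2982 - 112*I*√14 ≈ -2982.0 - 419.07*I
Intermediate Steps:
Y = -1787 (Y = -465 - 1322 = -1787)
S(J) = J^(3/2)
(S(-56) + Y) - 1195 = ((-56)^(3/2) - 1787) - 1195 = (-112*I*√14 - 1787) - 1195 = (-1787 - 112*I*√14) - 1195 = -2982 - 112*I*√14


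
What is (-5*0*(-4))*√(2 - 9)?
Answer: 0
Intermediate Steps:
(-5*0*(-4))*√(2 - 9) = (0*(-4))*√(-7) = 0*(I*√7) = 0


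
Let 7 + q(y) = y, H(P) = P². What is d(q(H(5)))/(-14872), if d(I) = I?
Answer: -9/7436 ≈ -0.0012103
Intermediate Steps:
q(y) = -7 + y
d(q(H(5)))/(-14872) = (-7 + 5²)/(-14872) = (-7 + 25)*(-1/14872) = 18*(-1/14872) = -9/7436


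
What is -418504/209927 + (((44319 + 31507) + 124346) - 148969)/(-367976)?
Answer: -164748320085/77248097752 ≈ -2.1327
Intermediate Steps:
-418504/209927 + (((44319 + 31507) + 124346) - 148969)/(-367976) = -418504*1/209927 + ((75826 + 124346) - 148969)*(-1/367976) = -418504/209927 + (200172 - 148969)*(-1/367976) = -418504/209927 + 51203*(-1/367976) = -418504/209927 - 51203/367976 = -164748320085/77248097752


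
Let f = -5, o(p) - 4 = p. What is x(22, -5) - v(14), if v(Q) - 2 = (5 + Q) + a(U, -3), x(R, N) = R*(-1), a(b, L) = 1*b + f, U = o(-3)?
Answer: -39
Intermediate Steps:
o(p) = 4 + p
U = 1 (U = 4 - 3 = 1)
a(b, L) = -5 + b (a(b, L) = 1*b - 5 = b - 5 = -5 + b)
x(R, N) = -R
v(Q) = 3 + Q (v(Q) = 2 + ((5 + Q) + (-5 + 1)) = 2 + ((5 + Q) - 4) = 2 + (1 + Q) = 3 + Q)
x(22, -5) - v(14) = -1*22 - (3 + 14) = -22 - 1*17 = -22 - 17 = -39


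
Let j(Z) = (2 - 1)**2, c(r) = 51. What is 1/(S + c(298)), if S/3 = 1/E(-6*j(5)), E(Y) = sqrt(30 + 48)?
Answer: 442/22541 - sqrt(78)/67623 ≈ 0.019478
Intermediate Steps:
j(Z) = 1 (j(Z) = 1**2 = 1)
E(Y) = sqrt(78)
S = sqrt(78)/26 (S = 3/(sqrt(78)) = 3*(sqrt(78)/78) = sqrt(78)/26 ≈ 0.33968)
1/(S + c(298)) = 1/(sqrt(78)/26 + 51) = 1/(51 + sqrt(78)/26)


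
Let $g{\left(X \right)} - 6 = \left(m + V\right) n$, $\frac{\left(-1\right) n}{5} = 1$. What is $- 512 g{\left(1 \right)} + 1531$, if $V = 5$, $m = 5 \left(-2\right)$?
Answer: $-14341$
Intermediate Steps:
$m = -10$
$n = -5$ ($n = \left(-5\right) 1 = -5$)
$g{\left(X \right)} = 31$ ($g{\left(X \right)} = 6 + \left(-10 + 5\right) \left(-5\right) = 6 - -25 = 6 + 25 = 31$)
$- 512 g{\left(1 \right)} + 1531 = \left(-512\right) 31 + 1531 = -15872 + 1531 = -14341$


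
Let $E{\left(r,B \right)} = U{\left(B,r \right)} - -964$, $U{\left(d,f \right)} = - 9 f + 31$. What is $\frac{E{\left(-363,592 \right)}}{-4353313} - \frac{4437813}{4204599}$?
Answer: $- \frac{6445703008469}{6101311828829} \approx -1.0564$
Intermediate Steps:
$U{\left(d,f \right)} = 31 - 9 f$
$E{\left(r,B \right)} = 995 - 9 r$ ($E{\left(r,B \right)} = \left(31 - 9 r\right) - -964 = \left(31 - 9 r\right) + 964 = 995 - 9 r$)
$\frac{E{\left(-363,592 \right)}}{-4353313} - \frac{4437813}{4204599} = \frac{995 - -3267}{-4353313} - \frac{4437813}{4204599} = \left(995 + 3267\right) \left(- \frac{1}{4353313}\right) - \frac{1479271}{1401533} = 4262 \left(- \frac{1}{4353313}\right) - \frac{1479271}{1401533} = - \frac{4262}{4353313} - \frac{1479271}{1401533} = - \frac{6445703008469}{6101311828829}$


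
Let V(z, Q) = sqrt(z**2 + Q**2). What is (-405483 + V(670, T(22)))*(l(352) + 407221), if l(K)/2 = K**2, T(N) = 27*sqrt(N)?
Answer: -265603124007 + 655029*sqrt(464938) ≈ -2.6516e+11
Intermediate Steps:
l(K) = 2*K**2
V(z, Q) = sqrt(Q**2 + z**2)
(-405483 + V(670, T(22)))*(l(352) + 407221) = (-405483 + sqrt((27*sqrt(22))**2 + 670**2))*(2*352**2 + 407221) = (-405483 + sqrt(16038 + 448900))*(2*123904 + 407221) = (-405483 + sqrt(464938))*(247808 + 407221) = (-405483 + sqrt(464938))*655029 = -265603124007 + 655029*sqrt(464938)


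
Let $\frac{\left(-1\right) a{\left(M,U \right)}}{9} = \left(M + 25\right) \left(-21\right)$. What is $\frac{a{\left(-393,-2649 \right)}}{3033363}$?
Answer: $- \frac{23184}{1011121} \approx -0.022929$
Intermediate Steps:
$a{\left(M,U \right)} = 4725 + 189 M$ ($a{\left(M,U \right)} = - 9 \left(M + 25\right) \left(-21\right) = - 9 \left(25 + M\right) \left(-21\right) = - 9 \left(-525 - 21 M\right) = 4725 + 189 M$)
$\frac{a{\left(-393,-2649 \right)}}{3033363} = \frac{4725 + 189 \left(-393\right)}{3033363} = \left(4725 - 74277\right) \frac{1}{3033363} = \left(-69552\right) \frac{1}{3033363} = - \frac{23184}{1011121}$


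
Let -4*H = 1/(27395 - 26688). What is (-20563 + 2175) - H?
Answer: -52001263/2828 ≈ -18388.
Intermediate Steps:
H = -1/2828 (H = -1/(4*(27395 - 26688)) = -¼/707 = -¼*1/707 = -1/2828 ≈ -0.00035361)
(-20563 + 2175) - H = (-20563 + 2175) - 1*(-1/2828) = -18388 + 1/2828 = -52001263/2828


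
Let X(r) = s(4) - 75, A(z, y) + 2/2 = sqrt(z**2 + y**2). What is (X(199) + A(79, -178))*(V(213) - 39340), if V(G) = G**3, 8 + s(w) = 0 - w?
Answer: -846934616 + 48121285*sqrt(1517) ≈ 1.0273e+9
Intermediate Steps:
s(w) = -8 - w (s(w) = -8 + (0 - w) = -8 - w)
A(z, y) = -1 + sqrt(y**2 + z**2) (A(z, y) = -1 + sqrt(z**2 + y**2) = -1 + sqrt(y**2 + z**2))
X(r) = -87 (X(r) = (-8 - 1*4) - 75 = (-8 - 4) - 75 = -12 - 75 = -87)
(X(199) + A(79, -178))*(V(213) - 39340) = (-87 + (-1 + sqrt((-178)**2 + 79**2)))*(213**3 - 39340) = (-87 + (-1 + sqrt(31684 + 6241)))*(9663597 - 39340) = (-87 + (-1 + sqrt(37925)))*9624257 = (-87 + (-1 + 5*sqrt(1517)))*9624257 = (-88 + 5*sqrt(1517))*9624257 = -846934616 + 48121285*sqrt(1517)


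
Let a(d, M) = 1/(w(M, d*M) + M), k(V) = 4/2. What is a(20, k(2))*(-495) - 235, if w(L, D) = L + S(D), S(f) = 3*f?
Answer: -29635/124 ≈ -238.99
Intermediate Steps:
w(L, D) = L + 3*D
k(V) = 2 (k(V) = 4*(1/2) = 2)
a(d, M) = 1/(2*M + 3*M*d) (a(d, M) = 1/((M + 3*(d*M)) + M) = 1/((M + 3*(M*d)) + M) = 1/((M + 3*M*d) + M) = 1/(2*M + 3*M*d))
a(20, k(2))*(-495) - 235 = (1/(2*(2 + 3*20)))*(-495) - 235 = (1/(2*(2 + 60)))*(-495) - 235 = ((1/2)/62)*(-495) - 235 = ((1/2)*(1/62))*(-495) - 235 = (1/124)*(-495) - 235 = -495/124 - 235 = -29635/124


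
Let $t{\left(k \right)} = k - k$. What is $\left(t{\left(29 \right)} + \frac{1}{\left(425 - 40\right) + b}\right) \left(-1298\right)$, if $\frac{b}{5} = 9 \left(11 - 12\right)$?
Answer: $- \frac{649}{170} \approx -3.8176$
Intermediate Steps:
$t{\left(k \right)} = 0$
$b = -45$ ($b = 5 \cdot 9 \left(11 - 12\right) = 5 \cdot 9 \left(-1\right) = 5 \left(-9\right) = -45$)
$\left(t{\left(29 \right)} + \frac{1}{\left(425 - 40\right) + b}\right) \left(-1298\right) = \left(0 + \frac{1}{\left(425 - 40\right) - 45}\right) \left(-1298\right) = \left(0 + \frac{1}{385 - 45}\right) \left(-1298\right) = \left(0 + \frac{1}{340}\right) \left(-1298\right) = \frac{1}{340} \left(-1298\right) = - \frac{649}{170}$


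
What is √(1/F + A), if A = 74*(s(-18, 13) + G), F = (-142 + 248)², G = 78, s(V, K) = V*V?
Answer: √334248529/106 ≈ 172.48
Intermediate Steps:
s(V, K) = V²
F = 11236 (F = 106² = 11236)
A = 29748 (A = 74*((-18)² + 78) = 74*(324 + 78) = 74*402 = 29748)
√(1/F + A) = √(1/11236 + 29748) = √(334248529/11236) = √334248529/106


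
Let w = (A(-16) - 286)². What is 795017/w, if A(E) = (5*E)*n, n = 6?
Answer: 795017/586756 ≈ 1.3549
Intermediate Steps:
A(E) = 30*E (A(E) = (5*E)*6 = 30*E)
w = 586756 (w = (30*(-16) - 286)² = (-480 - 286)² = (-766)² = 586756)
795017/w = 795017/586756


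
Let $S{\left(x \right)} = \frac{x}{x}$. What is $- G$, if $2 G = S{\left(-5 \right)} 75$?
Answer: $- \frac{75}{2} \approx -37.5$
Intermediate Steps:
$S{\left(x \right)} = 1$
$G = \frac{75}{2}$ ($G = \frac{1 \cdot 75}{2} = \frac{1}{2} \cdot 75 = \frac{75}{2} \approx 37.5$)
$- G = \left(-1\right) \frac{75}{2} = - \frac{75}{2}$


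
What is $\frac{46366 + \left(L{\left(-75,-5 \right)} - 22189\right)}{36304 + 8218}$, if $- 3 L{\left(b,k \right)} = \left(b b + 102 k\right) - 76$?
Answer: $\frac{33746}{66783} \approx 0.50531$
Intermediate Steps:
$L{\left(b,k \right)} = \frac{76}{3} - 34 k - \frac{b^{2}}{3}$ ($L{\left(b,k \right)} = - \frac{\left(b b + 102 k\right) - 76}{3} = - \frac{\left(b^{2} + 102 k\right) - 76}{3} = - \frac{-76 + b^{2} + 102 k}{3} = \frac{76}{3} - 34 k - \frac{b^{2}}{3}$)
$\frac{46366 + \left(L{\left(-75,-5 \right)} - 22189\right)}{36304 + 8218} = \frac{46366 - \frac{71606}{3}}{36304 + 8218} = \frac{46366 + \left(\left(\frac{76}{3} + 170 - 1875\right) - 22189\right)}{44522} = \left(46366 + \left(\left(\frac{76}{3} + 170 - 1875\right) - 22189\right)\right) \frac{1}{44522} = \left(46366 - \frac{71606}{3}\right) \frac{1}{44522} = \frac{67492}{3} \cdot \frac{1}{44522} = \frac{33746}{66783}$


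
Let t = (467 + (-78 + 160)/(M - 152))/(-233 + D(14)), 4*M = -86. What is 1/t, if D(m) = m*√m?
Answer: -80851/161885 + 4858*√14/161885 ≈ -0.38715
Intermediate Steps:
M = -43/2 (M = (¼)*(-86) = -43/2 ≈ -21.500)
D(m) = m^(3/2)
t = 161885/(347*(-233 + 14*√14)) (t = (467 + (-78 + 160)/(-43/2 - 152))/(-233 + 14^(3/2)) = (467 + 82/(-347/2))/(-233 + 14*√14) = (467 + 82*(-2/347))/(-233 + 14*√14) = (467 - 164/347)/(-233 + 14*√14) = 161885/(347*(-233 + 14*√14)) ≈ -2.5830)
1/t = 1/(-7543841/3577223 - 453278*√14/3577223)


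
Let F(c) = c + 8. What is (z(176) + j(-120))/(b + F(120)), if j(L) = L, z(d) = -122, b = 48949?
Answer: -242/49077 ≈ -0.0049310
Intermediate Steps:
F(c) = 8 + c
(z(176) + j(-120))/(b + F(120)) = (-122 - 120)/(48949 + (8 + 120)) = -242/(48949 + 128) = -242/49077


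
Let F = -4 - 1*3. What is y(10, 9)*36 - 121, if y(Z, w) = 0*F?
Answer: -121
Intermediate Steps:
F = -7 (F = -4 - 3 = -7)
y(Z, w) = 0 (y(Z, w) = 0*(-7) = 0)
y(10, 9)*36 - 121 = 0*36 - 121 = 0 - 121 = -121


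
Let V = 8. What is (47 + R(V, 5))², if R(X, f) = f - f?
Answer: 2209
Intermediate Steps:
R(X, f) = 0
(47 + R(V, 5))² = (47 + 0)² = 47² = 2209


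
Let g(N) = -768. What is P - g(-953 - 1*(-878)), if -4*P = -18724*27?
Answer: 127155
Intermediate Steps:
P = 126387 (P = -(-4681)*27 = -¼*(-505548) = 126387)
P - g(-953 - 1*(-878)) = 126387 - 1*(-768) = 126387 + 768 = 127155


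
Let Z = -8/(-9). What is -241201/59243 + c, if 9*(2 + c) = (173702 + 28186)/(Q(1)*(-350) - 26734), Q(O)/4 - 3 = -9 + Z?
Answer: -37669729153/5219486029 ≈ -7.2171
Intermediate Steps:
Z = 8/9 (Z = -8*(-1/9) = 8/9 ≈ 0.88889)
Q(O) = -184/9 (Q(O) = 12 + 4*(-9 + 8/9) = 12 + 4*(-73/9) = 12 - 292/9 = -184/9)
c = -277150/88103 (c = -2 + ((173702 + 28186)/(-184/9*(-350) - 26734))/9 = -2 + (201888/(64400/9 - 26734))/9 = -2 + (201888/(-176206/9))/9 = -2 + (201888*(-9/176206))/9 = -2 + (1/9)*(-908496/88103) = -2 - 100944/88103 = -277150/88103 ≈ -3.1457)
-241201/59243 + c = -241201/59243 - 277150/88103 = -37669729153/5219486029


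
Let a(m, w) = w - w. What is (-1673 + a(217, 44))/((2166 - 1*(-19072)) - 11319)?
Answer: -239/1417 ≈ -0.16867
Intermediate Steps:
a(m, w) = 0
(-1673 + a(217, 44))/((2166 - 1*(-19072)) - 11319) = (-1673 + 0)/((2166 - 1*(-19072)) - 11319) = -1673/((2166 + 19072) - 11319) = -1673/(21238 - 11319) = -1673/9919 = -1673*1/9919 = -239/1417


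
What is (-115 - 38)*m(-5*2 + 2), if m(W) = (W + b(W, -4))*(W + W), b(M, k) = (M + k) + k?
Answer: -58752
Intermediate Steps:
b(M, k) = M + 2*k
m(W) = 2*W*(-8 + 2*W) (m(W) = (W + (W + 2*(-4)))*(W + W) = (W + (W - 8))*(2*W) = (W + (-8 + W))*(2*W) = (-8 + 2*W)*(2*W) = 2*W*(-8 + 2*W))
(-115 - 38)*m(-5*2 + 2) = (-115 - 38)*(4*(-5*2 + 2)*(-4 + (-5*2 + 2))) = -612*(-10 + 2)*(-4 + (-10 + 2)) = -612*(-8)*(-4 - 8) = -612*(-8)*(-12) = -153*384 = -58752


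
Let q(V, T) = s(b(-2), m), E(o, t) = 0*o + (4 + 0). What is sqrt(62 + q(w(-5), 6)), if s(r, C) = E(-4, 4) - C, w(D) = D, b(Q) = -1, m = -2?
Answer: 2*sqrt(17) ≈ 8.2462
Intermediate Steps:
E(o, t) = 4 (E(o, t) = 0 + 4 = 4)
s(r, C) = 4 - C
q(V, T) = 6 (q(V, T) = 4 - 1*(-2) = 4 + 2 = 6)
sqrt(62 + q(w(-5), 6)) = sqrt(62 + 6) = sqrt(68) = 2*sqrt(17)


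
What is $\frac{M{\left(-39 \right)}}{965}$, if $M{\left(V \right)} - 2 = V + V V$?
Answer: $\frac{1484}{965} \approx 1.5378$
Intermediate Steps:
$M{\left(V \right)} = 2 + V + V^{2}$ ($M{\left(V \right)} = 2 + \left(V + V V\right) = 2 + \left(V + V^{2}\right) = 2 + V + V^{2}$)
$\frac{M{\left(-39 \right)}}{965} = \frac{2 - 39 + \left(-39\right)^{2}}{965} = \left(2 - 39 + 1521\right) \frac{1}{965} = 1484 \cdot \frac{1}{965} = \frac{1484}{965}$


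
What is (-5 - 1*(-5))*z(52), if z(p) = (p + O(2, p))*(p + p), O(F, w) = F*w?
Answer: 0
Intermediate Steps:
z(p) = 6*p**2 (z(p) = (p + 2*p)*(p + p) = (3*p)*(2*p) = 6*p**2)
(-5 - 1*(-5))*z(52) = (-5 - 1*(-5))*(6*52**2) = (-5 + 5)*(6*2704) = 0*16224 = 0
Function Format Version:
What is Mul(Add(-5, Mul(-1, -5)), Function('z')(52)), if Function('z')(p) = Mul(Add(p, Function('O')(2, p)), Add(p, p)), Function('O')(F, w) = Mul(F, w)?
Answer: 0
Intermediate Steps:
Function('z')(p) = Mul(6, Pow(p, 2)) (Function('z')(p) = Mul(Add(p, Mul(2, p)), Add(p, p)) = Mul(Mul(3, p), Mul(2, p)) = Mul(6, Pow(p, 2)))
Mul(Add(-5, Mul(-1, -5)), Function('z')(52)) = Mul(Add(-5, Mul(-1, -5)), Mul(6, Pow(52, 2))) = Mul(Add(-5, 5), Mul(6, 2704)) = Mul(0, 16224) = 0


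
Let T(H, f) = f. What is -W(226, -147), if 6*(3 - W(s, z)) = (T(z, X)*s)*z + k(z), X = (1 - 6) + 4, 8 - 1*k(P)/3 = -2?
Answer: 5539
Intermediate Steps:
k(P) = 30 (k(P) = 24 - 3*(-2) = 24 + 6 = 30)
X = -1 (X = -5 + 4 = -1)
W(s, z) = -2 + s*z/6 (W(s, z) = 3 - ((-s)*z + 30)/6 = 3 - (-s*z + 30)/6 = 3 - (30 - s*z)/6 = 3 + (-5 + s*z/6) = -2 + s*z/6)
-W(226, -147) = -(-2 + (1/6)*226*(-147)) = -(-2 - 5537) = -1*(-5539) = 5539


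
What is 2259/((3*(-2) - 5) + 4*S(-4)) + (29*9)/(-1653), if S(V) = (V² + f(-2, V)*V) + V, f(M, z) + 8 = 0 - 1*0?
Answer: 14142/1045 ≈ 13.533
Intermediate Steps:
f(M, z) = -8 (f(M, z) = -8 + (0 - 1*0) = -8 + (0 + 0) = -8 + 0 = -8)
S(V) = V² - 7*V (S(V) = (V² - 8*V) + V = V² - 7*V)
2259/((3*(-2) - 5) + 4*S(-4)) + (29*9)/(-1653) = 2259/((3*(-2) - 5) + 4*(-4*(-7 - 4))) + (29*9)/(-1653) = 2259/((-6 - 5) + 4*(-4*(-11))) + 261*(-1/1653) = 2259/(-11 + 4*44) - 3/19 = 2259/(-11 + 176) - 3/19 = 2259/165 - 3/19 = 2259*(1/165) - 3/19 = 753/55 - 3/19 = 14142/1045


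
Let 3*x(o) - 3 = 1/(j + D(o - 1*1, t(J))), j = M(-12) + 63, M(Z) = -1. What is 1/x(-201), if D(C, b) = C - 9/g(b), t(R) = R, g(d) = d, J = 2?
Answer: 867/865 ≈ 1.0023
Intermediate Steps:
j = 62 (j = -1 + 63 = 62)
D(C, b) = C - 9/b
x(o) = 1 + 1/(3*(113/2 + o)) (x(o) = 1 + 1/(3*(62 + ((o - 1*1) - 9/2))) = 1 + 1/(3*(62 + ((o - 1) - 9*1/2))) = 1 + 1/(3*(62 + ((-1 + o) - 9/2))) = 1 + 1/(3*(62 + (-11/2 + o))) = 1 + 1/(3*(113/2 + o)))
1/x(-201) = 1/((341 + 6*(-201))/(3*(113 + 2*(-201)))) = 1/((341 - 1206)/(3*(113 - 402))) = 1/((1/3)*(-865)/(-289)) = 1/((1/3)*(-1/289)*(-865)) = 1/(865/867) = 867/865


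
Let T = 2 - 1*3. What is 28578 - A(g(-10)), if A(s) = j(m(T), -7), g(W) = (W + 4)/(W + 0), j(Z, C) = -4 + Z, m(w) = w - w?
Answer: 28582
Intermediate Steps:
T = -1 (T = 2 - 3 = -1)
m(w) = 0
g(W) = (4 + W)/W
A(s) = -4 (A(s) = -4 + 0 = -4)
28578 - A(g(-10)) = 28578 - 1*(-4) = 28578 + 4 = 28582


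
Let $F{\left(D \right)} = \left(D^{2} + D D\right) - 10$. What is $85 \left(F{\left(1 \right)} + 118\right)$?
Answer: $9350$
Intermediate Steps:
$F{\left(D \right)} = -10 + 2 D^{2}$ ($F{\left(D \right)} = \left(D^{2} + D^{2}\right) - 10 = 2 D^{2} - 10 = -10 + 2 D^{2}$)
$85 \left(F{\left(1 \right)} + 118\right) = 85 \left(\left(-10 + 2 \cdot 1^{2}\right) + 118\right) = 85 \left(\left(-10 + 2 \cdot 1\right) + 118\right) = 85 \left(\left(-10 + 2\right) + 118\right) = 85 \left(-8 + 118\right) = 85 \cdot 110 = 9350$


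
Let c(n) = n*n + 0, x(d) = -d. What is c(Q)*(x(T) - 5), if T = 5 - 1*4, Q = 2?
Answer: -24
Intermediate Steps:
T = 1 (T = 5 - 4 = 1)
c(n) = n² (c(n) = n² + 0 = n²)
c(Q)*(x(T) - 5) = 2²*(-1*1 - 5) = 4*(-1 - 5) = 4*(-6) = -24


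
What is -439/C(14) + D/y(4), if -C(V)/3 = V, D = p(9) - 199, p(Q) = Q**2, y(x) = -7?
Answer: 1147/42 ≈ 27.310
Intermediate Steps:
D = -118 (D = 9**2 - 199 = 81 - 199 = -118)
C(V) = -3*V
-439/C(14) + D/y(4) = -439/((-3*14)) - 118/(-7) = -439/(-42) - 118*(-1/7) = -439*(-1/42) + 118/7 = 439/42 + 118/7 = 1147/42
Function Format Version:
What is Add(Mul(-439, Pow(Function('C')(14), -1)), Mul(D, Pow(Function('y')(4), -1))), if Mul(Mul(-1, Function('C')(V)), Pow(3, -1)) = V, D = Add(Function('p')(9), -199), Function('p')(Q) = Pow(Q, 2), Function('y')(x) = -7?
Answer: Rational(1147, 42) ≈ 27.310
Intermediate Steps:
D = -118 (D = Add(Pow(9, 2), -199) = Add(81, -199) = -118)
Function('C')(V) = Mul(-3, V)
Add(Mul(-439, Pow(Function('C')(14), -1)), Mul(D, Pow(Function('y')(4), -1))) = Add(Mul(-439, Pow(Mul(-3, 14), -1)), Mul(-118, Pow(-7, -1))) = Add(Mul(-439, Pow(-42, -1)), Mul(-118, Rational(-1, 7))) = Add(Mul(-439, Rational(-1, 42)), Rational(118, 7)) = Add(Rational(439, 42), Rational(118, 7)) = Rational(1147, 42)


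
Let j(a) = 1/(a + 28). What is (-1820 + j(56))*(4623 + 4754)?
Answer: -1433546383/84 ≈ -1.7066e+7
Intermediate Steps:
j(a) = 1/(28 + a)
(-1820 + j(56))*(4623 + 4754) = (-1820 + 1/(28 + 56))*(4623 + 4754) = (-1820 + 1/84)*9377 = -152879/84*9377 = -1433546383/84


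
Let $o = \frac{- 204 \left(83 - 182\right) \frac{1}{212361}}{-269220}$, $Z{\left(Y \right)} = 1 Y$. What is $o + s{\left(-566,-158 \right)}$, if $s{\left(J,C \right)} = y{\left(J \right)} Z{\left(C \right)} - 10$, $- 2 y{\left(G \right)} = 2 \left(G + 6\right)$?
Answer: $- \frac{140531530469611}{1588106345} \approx -88490.0$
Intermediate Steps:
$y{\left(G \right)} = -6 - G$ ($y{\left(G \right)} = - \frac{2 \left(G + 6\right)}{2} = - \frac{2 \left(6 + G\right)}{2} = - \frac{12 + 2 G}{2} = -6 - G$)
$Z{\left(Y \right)} = Y$
$s{\left(J,C \right)} = -10 + C \left(-6 - J\right)$ ($s{\left(J,C \right)} = \left(-6 - J\right) C - 10 = C \left(-6 - J\right) - 10 = -10 + C \left(-6 - J\right)$)
$o = - \frac{561}{1588106345}$ ($o = \left(-204\right) \left(-99\right) \frac{1}{212361} \left(- \frac{1}{269220}\right) = 20196 \cdot \frac{1}{212361} \left(- \frac{1}{269220}\right) = \frac{6732}{70787} \left(- \frac{1}{269220}\right) = - \frac{561}{1588106345} \approx -3.5325 \cdot 10^{-7}$)
$o + s{\left(-566,-158 \right)} = - \frac{561}{1588106345} - \left(10 - 158 \left(6 - 566\right)\right) = - \frac{561}{1588106345} - \left(10 - -88480\right) = - \frac{561}{1588106345} - 88490 = - \frac{140531530469611}{1588106345}$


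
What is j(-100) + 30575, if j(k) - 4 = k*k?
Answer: 40579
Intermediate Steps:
j(k) = 4 + k**2 (j(k) = 4 + k*k = 4 + k**2)
j(-100) + 30575 = (4 + (-100)**2) + 30575 = (4 + 10000) + 30575 = 10004 + 30575 = 40579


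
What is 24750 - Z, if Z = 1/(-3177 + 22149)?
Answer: 469556999/18972 ≈ 24750.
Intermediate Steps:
Z = 1/18972 ≈ 5.2709e-5
24750 - Z = 24750 - 1*1/18972 = 24750 - 1/18972 = 469556999/18972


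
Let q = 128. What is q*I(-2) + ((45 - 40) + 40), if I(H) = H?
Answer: -211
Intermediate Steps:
q*I(-2) + ((45 - 40) + 40) = 128*(-2) + ((45 - 40) + 40) = -256 + (5 + 40) = -256 + 45 = -211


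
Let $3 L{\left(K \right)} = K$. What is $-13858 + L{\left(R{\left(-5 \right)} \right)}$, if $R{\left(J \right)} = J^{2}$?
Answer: $- \frac{41549}{3} \approx -13850.0$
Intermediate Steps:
$L{\left(K \right)} = \frac{K}{3}$
$-13858 + L{\left(R{\left(-5 \right)} \right)} = -13858 + \frac{\left(-5\right)^{2}}{3} = -13858 + \frac{1}{3} \cdot 25 = -13858 + \frac{25}{3} = - \frac{41549}{3}$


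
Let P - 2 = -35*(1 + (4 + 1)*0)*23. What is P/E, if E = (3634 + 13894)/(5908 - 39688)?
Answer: 6781335/4382 ≈ 1547.5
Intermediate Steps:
E = -4382/8445 (E = 17528/(-33780) = 17528*(-1/33780) = -4382/8445 ≈ -0.51889)
P = -803 (P = 2 - 35*(1 + (4 + 1)*0)*23 = 2 - 35*(1 + 5*0)*23 = 2 - 35*(1 + 0)*23 = 2 - 35*1*23 = 2 - 35*23 = 2 - 805 = -803)
P/E = -803/(-4382/8445) = -803*(-8445/4382) = 6781335/4382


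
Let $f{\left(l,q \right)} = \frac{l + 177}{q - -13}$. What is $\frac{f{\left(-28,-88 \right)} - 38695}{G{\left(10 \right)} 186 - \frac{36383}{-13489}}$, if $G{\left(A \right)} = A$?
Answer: $- \frac{39148773986}{1884444225} \approx -20.775$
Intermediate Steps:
$f{\left(l,q \right)} = \frac{177 + l}{13 + q}$ ($f{\left(l,q \right)} = \frac{177 + l}{q + 13} = \frac{177 + l}{13 + q}$)
$\frac{f{\left(-28,-88 \right)} - 38695}{G{\left(10 \right)} 186 - \frac{36383}{-13489}} = \frac{\frac{177 - 28}{13 - 88} - 38695}{10 \cdot 186 - \frac{36383}{-13489}} = \frac{\frac{1}{-75} \cdot 149 - 38695}{1860 - - \frac{36383}{13489}} = \frac{\left(- \frac{1}{75}\right) 149 - 38695}{1860 + \frac{36383}{13489}} = \frac{- \frac{149}{75} - 38695}{\frac{25125923}{13489}} = \left(- \frac{2902274}{75}\right) \frac{13489}{25125923} = - \frac{39148773986}{1884444225}$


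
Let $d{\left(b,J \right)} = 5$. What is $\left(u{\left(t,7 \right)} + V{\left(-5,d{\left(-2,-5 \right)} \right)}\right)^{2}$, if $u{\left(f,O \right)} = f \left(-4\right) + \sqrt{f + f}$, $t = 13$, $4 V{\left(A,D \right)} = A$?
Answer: $\frac{45785}{16} - \frac{213 \sqrt{26}}{2} \approx 2318.5$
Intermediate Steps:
$V{\left(A,D \right)} = \frac{A}{4}$
$u{\left(f,O \right)} = - 4 f + \sqrt{2} \sqrt{f}$ ($u{\left(f,O \right)} = - 4 f + \sqrt{2 f} = - 4 f + \sqrt{2} \sqrt{f}$)
$\left(u{\left(t,7 \right)} + V{\left(-5,d{\left(-2,-5 \right)} \right)}\right)^{2} = \left(\left(\left(-4\right) 13 + \sqrt{2} \sqrt{13}\right) + \frac{1}{4} \left(-5\right)\right)^{2} = \left(\left(-52 + \sqrt{26}\right) - \frac{5}{4}\right)^{2} = \left(- \frac{213}{4} + \sqrt{26}\right)^{2}$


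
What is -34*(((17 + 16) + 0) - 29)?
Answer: -136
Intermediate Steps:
-34*(((17 + 16) + 0) - 29) = -34*((33 + 0) - 29) = -34*(33 - 29) = -34*4 = -136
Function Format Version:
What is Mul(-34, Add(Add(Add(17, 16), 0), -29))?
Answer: -136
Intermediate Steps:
Mul(-34, Add(Add(Add(17, 16), 0), -29)) = Mul(-34, Add(Add(33, 0), -29)) = Mul(-34, Add(33, -29)) = Mul(-34, 4) = -136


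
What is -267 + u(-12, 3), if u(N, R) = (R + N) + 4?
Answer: -272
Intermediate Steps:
u(N, R) = 4 + N + R (u(N, R) = (N + R) + 4 = 4 + N + R)
-267 + u(-12, 3) = -267 + (4 - 12 + 3) = -267 - 5 = -272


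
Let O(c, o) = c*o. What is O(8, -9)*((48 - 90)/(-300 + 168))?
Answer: -252/11 ≈ -22.909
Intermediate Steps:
O(8, -9)*((48 - 90)/(-300 + 168)) = (8*(-9))*((48 - 90)/(-300 + 168)) = -(-3024)/(-132) = -(-3024)*(-1)/132 = -72*7/22 = -252/11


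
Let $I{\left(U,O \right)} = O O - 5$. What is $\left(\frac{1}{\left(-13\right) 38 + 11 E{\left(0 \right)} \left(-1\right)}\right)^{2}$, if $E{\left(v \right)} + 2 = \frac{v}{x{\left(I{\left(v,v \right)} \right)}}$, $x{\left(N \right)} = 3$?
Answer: $\frac{1}{222784} \approx 4.4887 \cdot 10^{-6}$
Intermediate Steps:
$I{\left(U,O \right)} = -5 + O^{2}$ ($I{\left(U,O \right)} = O^{2} - 5 = -5 + O^{2}$)
$E{\left(v \right)} = -2 + \frac{v}{3}$
$\left(\frac{1}{\left(-13\right) 38 + 11 E{\left(0 \right)} \left(-1\right)}\right)^{2} = \left(\frac{1}{\left(-13\right) 38 + 11 \left(-2 + \frac{1}{3} \cdot 0\right) \left(-1\right)}\right)^{2} = \left(\frac{1}{-494 + 11 \left(-2 + 0\right) \left(-1\right)}\right)^{2} = \left(\frac{1}{-494 + 11 \left(-2\right) \left(-1\right)}\right)^{2} = \left(\frac{1}{-494 - -22}\right)^{2} = \left(\frac{1}{-494 + 22}\right)^{2} = \left(\frac{1}{-472}\right)^{2} = \left(- \frac{1}{472}\right)^{2} = \frac{1}{222784}$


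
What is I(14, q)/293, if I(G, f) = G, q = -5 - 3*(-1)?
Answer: 14/293 ≈ 0.047782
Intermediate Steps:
q = -2 (q = -5 + 3 = -2)
I(14, q)/293 = 14/293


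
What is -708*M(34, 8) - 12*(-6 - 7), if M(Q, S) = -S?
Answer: 5820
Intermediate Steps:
-708*M(34, 8) - 12*(-6 - 7) = -(-708)*8 - 12*(-6 - 7) = -708*(-8) - 12*(-13) = 5664 + 156 = 5820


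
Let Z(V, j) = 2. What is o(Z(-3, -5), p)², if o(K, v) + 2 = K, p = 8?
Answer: 0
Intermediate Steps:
o(K, v) = -2 + K
o(Z(-3, -5), p)² = (-2 + 2)² = 0² = 0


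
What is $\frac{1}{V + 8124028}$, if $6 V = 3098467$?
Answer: $\frac{6}{51842635} \approx 1.1573 \cdot 10^{-7}$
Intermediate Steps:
$V = \frac{3098467}{6}$ ($V = \frac{1}{6} \cdot 3098467 = \frac{3098467}{6} \approx 5.1641 \cdot 10^{5}$)
$\frac{1}{V + 8124028} = \frac{1}{\frac{3098467}{6} + 8124028} = \frac{1}{\frac{51842635}{6}} = \frac{6}{51842635}$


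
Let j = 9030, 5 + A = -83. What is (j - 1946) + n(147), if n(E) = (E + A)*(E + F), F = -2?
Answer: 15639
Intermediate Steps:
A = -88 (A = -5 - 83 = -88)
n(E) = (-88 + E)*(-2 + E) (n(E) = (E - 88)*(E - 2) = (-88 + E)*(-2 + E))
(j - 1946) + n(147) = (9030 - 1946) + (176 + 147² - 90*147) = 7084 + (176 + 21609 - 13230) = 7084 + 8555 = 15639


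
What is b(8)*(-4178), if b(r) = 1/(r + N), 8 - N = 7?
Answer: -4178/9 ≈ -464.22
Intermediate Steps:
N = 1 (N = 8 - 1*7 = 8 - 7 = 1)
b(r) = 1/(1 + r) (b(r) = 1/(r + 1) = 1/(1 + r))
b(8)*(-4178) = -4178/(1 + 8) = -4178/9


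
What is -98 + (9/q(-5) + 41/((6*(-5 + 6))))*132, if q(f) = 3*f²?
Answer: 20496/25 ≈ 819.84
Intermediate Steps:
-98 + (9/q(-5) + 41/((6*(-5 + 6))))*132 = -98 + (9/((3*(-5)²)) + 41/((6*(-5 + 6))))*132 = -98 + (9/((3*25)) + 41/((6*1)))*132 = -98 + (9/75 + 41/6)*132 = -98 + (9*(1/75) + 41*(⅙))*132 = -98 + (3/25 + 41/6)*132 = -98 + (1043/150)*132 = -98 + 22946/25 = 20496/25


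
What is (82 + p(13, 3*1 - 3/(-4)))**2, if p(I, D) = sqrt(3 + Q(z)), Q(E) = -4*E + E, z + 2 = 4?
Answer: (82 + I*sqrt(3))**2 ≈ 6721.0 + 284.06*I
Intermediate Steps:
z = 2 (z = -2 + 4 = 2)
Q(E) = -3*E
p(I, D) = I*sqrt(3) (p(I, D) = sqrt(3 - 3*2) = sqrt(3 - 6) = sqrt(-3) = I*sqrt(3))
(82 + p(13, 3*1 - 3/(-4)))**2 = (82 + I*sqrt(3))**2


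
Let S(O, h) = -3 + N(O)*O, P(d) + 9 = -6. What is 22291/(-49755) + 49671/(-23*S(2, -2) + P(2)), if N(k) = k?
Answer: -2472227663/1890690 ≈ -1307.6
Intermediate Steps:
P(d) = -15 (P(d) = -9 - 6 = -15)
S(O, h) = -3 + O**2 (S(O, h) = -3 + O*O = -3 + O**2)
22291/(-49755) + 49671/(-23*S(2, -2) + P(2)) = 22291/(-49755) + 49671/(-23*(-3 + 2**2) - 15) = 22291*(-1/49755) + 49671/(-23*(-3 + 4) - 15) = -22291/49755 + 49671/(-23*1 - 15) = -22291/49755 + 49671/(-23 - 15) = -22291/49755 + 49671/(-38) = -22291/49755 + 49671*(-1/38) = -22291/49755 - 49671/38 = -2472227663/1890690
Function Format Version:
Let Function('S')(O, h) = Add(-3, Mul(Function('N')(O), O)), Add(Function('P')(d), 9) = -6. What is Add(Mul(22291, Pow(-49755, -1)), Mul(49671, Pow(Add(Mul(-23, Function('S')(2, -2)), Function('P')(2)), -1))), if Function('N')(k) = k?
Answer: Rational(-2472227663, 1890690) ≈ -1307.6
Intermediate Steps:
Function('P')(d) = -15 (Function('P')(d) = Add(-9, -6) = -15)
Function('S')(O, h) = Add(-3, Pow(O, 2)) (Function('S')(O, h) = Add(-3, Mul(O, O)) = Add(-3, Pow(O, 2)))
Add(Mul(22291, Pow(-49755, -1)), Mul(49671, Pow(Add(Mul(-23, Function('S')(2, -2)), Function('P')(2)), -1))) = Add(Mul(22291, Pow(-49755, -1)), Mul(49671, Pow(Add(Mul(-23, Add(-3, Pow(2, 2))), -15), -1))) = Add(Mul(22291, Rational(-1, 49755)), Mul(49671, Pow(Add(Mul(-23, Add(-3, 4)), -15), -1))) = Add(Rational(-22291, 49755), Mul(49671, Pow(Add(Mul(-23, 1), -15), -1))) = Add(Rational(-22291, 49755), Mul(49671, Pow(Add(-23, -15), -1))) = Add(Rational(-22291, 49755), Mul(49671, Pow(-38, -1))) = Add(Rational(-22291, 49755), Mul(49671, Rational(-1, 38))) = Add(Rational(-22291, 49755), Rational(-49671, 38)) = Rational(-2472227663, 1890690)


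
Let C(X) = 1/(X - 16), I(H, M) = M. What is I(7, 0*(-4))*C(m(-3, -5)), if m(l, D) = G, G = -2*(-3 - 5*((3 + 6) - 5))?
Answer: 0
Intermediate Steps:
G = 46 (G = -2*(-3 - 5*(9 - 5)) = -2*(-3 - 5*4) = -2*(-3 - 20) = -2*(-23) = 46)
m(l, D) = 46
C(X) = 1/(-16 + X)
I(7, 0*(-4))*C(m(-3, -5)) = (0*(-4))/(-16 + 46) = 0/30 = 0*(1/30) = 0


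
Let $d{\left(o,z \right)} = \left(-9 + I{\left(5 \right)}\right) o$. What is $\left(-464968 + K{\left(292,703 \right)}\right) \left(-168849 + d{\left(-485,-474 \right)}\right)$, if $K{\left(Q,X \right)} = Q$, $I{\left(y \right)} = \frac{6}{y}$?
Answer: $76702208616$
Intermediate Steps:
$d{\left(o,z \right)} = - \frac{39 o}{5}$ ($d{\left(o,z \right)} = \left(-9 + \frac{6}{5}\right) o = - \frac{39 o}{5}$)
$\left(-464968 + K{\left(292,703 \right)}\right) \left(-168849 + d{\left(-485,-474 \right)}\right) = \left(-464968 + 292\right) \left(-168849 - -3783\right) = - 464676 \left(-168849 + 3783\right) = \left(-464676\right) \left(-165066\right) = 76702208616$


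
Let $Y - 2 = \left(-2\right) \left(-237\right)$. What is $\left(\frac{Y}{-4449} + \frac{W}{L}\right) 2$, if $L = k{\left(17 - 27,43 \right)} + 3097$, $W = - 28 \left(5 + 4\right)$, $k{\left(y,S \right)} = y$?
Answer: $- \frac{82240}{218001} \approx -0.37725$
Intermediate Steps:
$W = -252$ ($W = \left(-28\right) 9 = -252$)
$Y = 476$ ($Y = 2 - -474 = 2 + 474 = 476$)
$L = 3087$ ($L = \left(17 - 27\right) + 3097 = -10 + 3097 = 3087$)
$\left(\frac{Y}{-4449} + \frac{W}{L}\right) 2 = \left(\frac{476}{-4449} - \frac{252}{3087}\right) 2 = \left(476 \left(- \frac{1}{4449}\right) - \frac{4}{49}\right) 2 = \left(- \frac{476}{4449} - \frac{4}{49}\right) 2 = \left(- \frac{41120}{218001}\right) 2 = - \frac{82240}{218001}$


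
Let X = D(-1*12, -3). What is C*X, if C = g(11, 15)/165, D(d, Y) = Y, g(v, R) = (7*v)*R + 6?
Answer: -1161/55 ≈ -21.109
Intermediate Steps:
g(v, R) = 6 + 7*R*v (g(v, R) = 7*R*v + 6 = 6 + 7*R*v)
X = -3
C = 387/55 (C = (6 + 7*15*11)/165 = (6 + 1155)*(1/165) = 1161*(1/165) = 387/55 ≈ 7.0364)
C*X = (387/55)*(-3) = -1161/55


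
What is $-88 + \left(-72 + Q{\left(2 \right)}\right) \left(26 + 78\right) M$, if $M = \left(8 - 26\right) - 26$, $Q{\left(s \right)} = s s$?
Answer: $311080$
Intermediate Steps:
$Q{\left(s \right)} = s^{2}$
$M = -44$ ($M = \left(8 - 26\right) - 26 = -18 - 26 = -44$)
$-88 + \left(-72 + Q{\left(2 \right)}\right) \left(26 + 78\right) M = -88 + \left(-72 + 2^{2}\right) \left(26 + 78\right) \left(-44\right) = -88 + \left(-72 + 4\right) 104 \left(-44\right) = -88 + \left(-68\right) 104 \left(-44\right) = -88 - -311168 = -88 + 311168 = 311080$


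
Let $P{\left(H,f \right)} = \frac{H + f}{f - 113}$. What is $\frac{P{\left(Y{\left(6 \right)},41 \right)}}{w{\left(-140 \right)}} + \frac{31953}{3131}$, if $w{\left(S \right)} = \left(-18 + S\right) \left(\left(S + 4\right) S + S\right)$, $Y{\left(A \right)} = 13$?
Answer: $\frac{127224067931}{12466389600} \approx 10.205$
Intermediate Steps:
$P{\left(H,f \right)} = \frac{H + f}{-113 + f}$
$w{\left(S \right)} = \left(-18 + S\right) \left(S + S \left(4 + S\right)\right)$ ($w{\left(S \right)} = \left(-18 + S\right) \left(\left(4 + S\right) S + S\right) = \left(-18 + S\right) \left(S \left(4 + S\right) + S\right) = \left(-18 + S\right) \left(S + S \left(4 + S\right)\right)$)
$\frac{P{\left(Y{\left(6 \right)},41 \right)}}{w{\left(-140 \right)}} + \frac{31953}{3131} = \frac{\frac{1}{-113 + 41} \left(13 + 41\right)}{\left(-140\right) \left(-90 + \left(-140\right)^{2} - -1820\right)} + \frac{31953}{3131} = \frac{\frac{1}{-72} \cdot 54}{\left(-140\right) \left(-90 + 19600 + 1820\right)} + 31953 \cdot \frac{1}{3131} = \frac{\left(- \frac{1}{72}\right) 54}{\left(-140\right) 21330} + \frac{31953}{3131} = - \frac{3}{4 \left(-2986200\right)} + \frac{31953}{3131} = \left(- \frac{3}{4}\right) \left(- \frac{1}{2986200}\right) + \frac{31953}{3131} = \frac{1}{3981600} + \frac{31953}{3131} = \frac{127224067931}{12466389600}$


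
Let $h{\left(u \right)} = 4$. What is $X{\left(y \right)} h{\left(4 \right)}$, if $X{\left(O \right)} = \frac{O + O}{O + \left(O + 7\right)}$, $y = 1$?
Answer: $\frac{8}{9} \approx 0.88889$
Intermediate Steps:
$X{\left(O \right)} = \frac{2 O}{7 + 2 O}$ ($X{\left(O \right)} = \frac{2 O}{O + \left(7 + O\right)} = \frac{2 O}{7 + 2 O}$)
$X{\left(y \right)} h{\left(4 \right)} = 2 \cdot 1 \frac{1}{7 + 2 \cdot 1} \cdot 4 = 2 \cdot 1 \frac{1}{7 + 2} \cdot 4 = 2 \cdot 1 \cdot \frac{1}{9} \cdot 4 = \frac{2}{9} \cdot 4 = \frac{8}{9}$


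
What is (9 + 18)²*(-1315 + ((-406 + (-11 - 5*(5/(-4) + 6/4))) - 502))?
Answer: -6517989/4 ≈ -1.6295e+6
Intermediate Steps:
(9 + 18)²*(-1315 + ((-406 + (-11 - 5*(5/(-4) + 6/4))) - 502)) = 27²*(-1315 + ((-406 + (-11 - 5*(5*(-¼) + 6*(¼)))) - 502)) = 729*(-1315 + ((-406 + (-11 - 5*(-5/4 + 3/2))) - 502)) = 729*(-1315 + ((-406 + (-11 - 5*¼)) - 502)) = 729*(-1315 + ((-406 + (-11 - 5/4)) - 502)) = 729*(-1315 + ((-406 - 49/4) - 502)) = 729*(-1315 + (-1673/4 - 502)) = 729*(-1315 - 3681/4) = 729*(-8941/4) = -6517989/4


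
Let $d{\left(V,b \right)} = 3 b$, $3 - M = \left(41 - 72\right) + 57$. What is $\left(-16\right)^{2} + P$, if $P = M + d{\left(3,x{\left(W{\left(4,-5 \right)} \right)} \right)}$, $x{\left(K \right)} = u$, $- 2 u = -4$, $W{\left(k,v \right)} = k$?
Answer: $239$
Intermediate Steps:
$u = 2$ ($u = \left(- \frac{1}{2}\right) \left(-4\right) = 2$)
$M = -23$ ($M = 3 - \left(\left(41 - 72\right) + 57\right) = 3 - \left(-31 + 57\right) = 3 - 26 = -23$)
$x{\left(K \right)} = 2$
$P = -17$ ($P = -23 + 3 \cdot 2 = -23 + 6 = -17$)
$\left(-16\right)^{2} + P = \left(-16\right)^{2} - 17 = 256 - 17 = 239$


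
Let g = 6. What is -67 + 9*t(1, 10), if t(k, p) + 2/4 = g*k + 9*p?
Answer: 1585/2 ≈ 792.50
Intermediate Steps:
t(k, p) = -½ + 6*k + 9*p (t(k, p) = -½ + (6*k + 9*p) = -½ + 6*k + 9*p)
-67 + 9*t(1, 10) = -67 + 9*(-½ + 6*1 + 9*10) = -67 + 9*(-½ + 6 + 90) = -67 + 9*(191/2) = -67 + 1719/2 = 1585/2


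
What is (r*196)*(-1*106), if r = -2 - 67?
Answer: 1433544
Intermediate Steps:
r = -69
(r*196)*(-1*106) = (-69*196)*(-1*106) = -13524*(-106) = 1433544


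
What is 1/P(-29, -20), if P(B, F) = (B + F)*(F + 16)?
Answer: 1/196 ≈ 0.0051020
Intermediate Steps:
P(B, F) = (16 + F)*(B + F) (P(B, F) = (B + F)*(16 + F) = (16 + F)*(B + F))
1/P(-29, -20) = 1/((-20)**2 + 16*(-29) + 16*(-20) - 29*(-20)) = 1/(400 - 464 - 320 + 580) = 1/196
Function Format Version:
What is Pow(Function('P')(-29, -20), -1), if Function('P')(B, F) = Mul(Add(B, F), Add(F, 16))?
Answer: Rational(1, 196) ≈ 0.0051020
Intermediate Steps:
Function('P')(B, F) = Mul(Add(16, F), Add(B, F)) (Function('P')(B, F) = Mul(Add(B, F), Add(16, F)) = Mul(Add(16, F), Add(B, F)))
Pow(Function('P')(-29, -20), -1) = Pow(Add(Pow(-20, 2), Mul(16, -29), Mul(16, -20), Mul(-29, -20)), -1) = Pow(Add(400, -464, -320, 580), -1) = Pow(196, -1) = Rational(1, 196)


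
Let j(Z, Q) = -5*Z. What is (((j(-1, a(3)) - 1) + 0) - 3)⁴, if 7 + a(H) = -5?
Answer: 1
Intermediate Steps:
a(H) = -12 (a(H) = -7 - 5 = -12)
(((j(-1, a(3)) - 1) + 0) - 3)⁴ = (((-5*(-1) - 1) + 0) - 3)⁴ = (((5 - 1) + 0) - 3)⁴ = ((4 + 0) - 3)⁴ = (4 - 3)⁴ = 1⁴ = 1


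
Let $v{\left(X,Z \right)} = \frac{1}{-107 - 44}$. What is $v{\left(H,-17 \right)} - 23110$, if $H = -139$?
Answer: $- \frac{3489611}{151} \approx -23110.0$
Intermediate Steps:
$v{\left(X,Z \right)} = - \frac{1}{151}$ ($v{\left(X,Z \right)} = \frac{1}{-151} = - \frac{1}{151}$)
$v{\left(H,-17 \right)} - 23110 = - \frac{1}{151} - 23110 = - \frac{3489611}{151}$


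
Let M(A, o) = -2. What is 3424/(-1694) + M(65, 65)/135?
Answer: -232814/114345 ≈ -2.0361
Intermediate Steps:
3424/(-1694) + M(65, 65)/135 = 3424/(-1694) - 2/135 = 3424*(-1/1694) - 2*1/135 = -1712/847 - 2/135 = -232814/114345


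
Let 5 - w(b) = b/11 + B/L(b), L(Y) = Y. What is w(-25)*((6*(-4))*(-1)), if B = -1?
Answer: 47736/275 ≈ 173.59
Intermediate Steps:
w(b) = 5 + 1/b - b/11 (w(b) = 5 - (b/11 - 1/b) = 5 - (-1/b + b/11) = 5 + (1/b - b/11) = 5 + 1/b - b/11)
w(-25)*((6*(-4))*(-1)) = (5 + 1/(-25) - 1/11*(-25))*((6*(-4))*(-1)) = (5 - 1/25 + 25/11)*(-24*(-1)) = (1989/275)*24 = 47736/275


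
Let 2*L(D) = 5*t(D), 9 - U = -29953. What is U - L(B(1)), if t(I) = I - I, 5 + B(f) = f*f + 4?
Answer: 29962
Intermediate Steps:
B(f) = -1 + f**2 (B(f) = -5 + (f*f + 4) = -5 + (f**2 + 4) = -5 + (4 + f**2) = -1 + f**2)
t(I) = 0
U = 29962 (U = 9 - 1*(-29953) = 9 + 29953 = 29962)
L(D) = 0 (L(D) = (5*0)/2 = (1/2)*0 = 0)
U - L(B(1)) = 29962 - 1*0 = 29962 + 0 = 29962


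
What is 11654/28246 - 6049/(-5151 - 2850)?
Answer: 132051854/112998123 ≈ 1.1686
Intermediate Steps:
11654/28246 - 6049/(-5151 - 2850) = 11654*(1/28246) - 6049/(-8001) = 5827/14123 - 6049*(-1/8001) = 5827/14123 + 6049/8001 = 132051854/112998123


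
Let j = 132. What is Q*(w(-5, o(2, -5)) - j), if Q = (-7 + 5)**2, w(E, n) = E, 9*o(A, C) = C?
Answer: -548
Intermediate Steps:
o(A, C) = C/9
Q = 4 (Q = (-2)**2 = 4)
Q*(w(-5, o(2, -5)) - j) = 4*(-5 - 1*132) = 4*(-5 - 132) = 4*(-137) = -548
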